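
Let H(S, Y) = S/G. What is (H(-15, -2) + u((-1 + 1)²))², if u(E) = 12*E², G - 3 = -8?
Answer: 9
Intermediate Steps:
G = -5 (G = 3 - 8 = -5)
H(S, Y) = -S/5 (H(S, Y) = S/(-5) = S*(-⅕) = -S/5)
(H(-15, -2) + u((-1 + 1)²))² = (-⅕*(-15) + 12*((-1 + 1)²)²)² = (3 + 12*(0²)²)² = (3 + 12*0²)² = (3 + 12*0)² = (3 + 0)² = 3² = 9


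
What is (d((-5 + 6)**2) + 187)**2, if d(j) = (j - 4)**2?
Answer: 38416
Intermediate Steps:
d(j) = (-4 + j)**2
(d((-5 + 6)**2) + 187)**2 = ((-4 + (-5 + 6)**2)**2 + 187)**2 = ((-4 + 1**2)**2 + 187)**2 = ((-4 + 1)**2 + 187)**2 = ((-3)**2 + 187)**2 = (9 + 187)**2 = 196**2 = 38416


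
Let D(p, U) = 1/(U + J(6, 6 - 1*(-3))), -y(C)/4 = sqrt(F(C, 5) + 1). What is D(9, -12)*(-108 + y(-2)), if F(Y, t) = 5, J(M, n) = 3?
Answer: 12 + 4*sqrt(6)/9 ≈ 13.089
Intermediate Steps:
y(C) = -4*sqrt(6) (y(C) = -4*sqrt(5 + 1) = -4*sqrt(6))
D(p, U) = 1/(3 + U) (D(p, U) = 1/(U + 3) = 1/(3 + U))
D(9, -12)*(-108 + y(-2)) = (-108 - 4*sqrt(6))/(3 - 12) = (-108 - 4*sqrt(6))/(-9) = -(-108 - 4*sqrt(6))/9 = 12 + 4*sqrt(6)/9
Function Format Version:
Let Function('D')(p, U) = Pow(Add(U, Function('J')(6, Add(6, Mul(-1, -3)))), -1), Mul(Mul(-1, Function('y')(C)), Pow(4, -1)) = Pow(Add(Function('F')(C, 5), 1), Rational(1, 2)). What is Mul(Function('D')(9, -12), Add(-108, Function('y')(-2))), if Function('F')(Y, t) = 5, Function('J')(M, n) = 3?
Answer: Add(12, Mul(Rational(4, 9), Pow(6, Rational(1, 2)))) ≈ 13.089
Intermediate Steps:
Function('y')(C) = Mul(-4, Pow(6, Rational(1, 2))) (Function('y')(C) = Mul(-4, Pow(Add(5, 1), Rational(1, 2))) = Mul(-4, Pow(6, Rational(1, 2))))
Function('D')(p, U) = Pow(Add(3, U), -1) (Function('D')(p, U) = Pow(Add(U, 3), -1) = Pow(Add(3, U), -1))
Mul(Function('D')(9, -12), Add(-108, Function('y')(-2))) = Mul(Pow(Add(3, -12), -1), Add(-108, Mul(-4, Pow(6, Rational(1, 2))))) = Mul(Pow(-9, -1), Add(-108, Mul(-4, Pow(6, Rational(1, 2))))) = Mul(Rational(-1, 9), Add(-108, Mul(-4, Pow(6, Rational(1, 2))))) = Add(12, Mul(Rational(4, 9), Pow(6, Rational(1, 2))))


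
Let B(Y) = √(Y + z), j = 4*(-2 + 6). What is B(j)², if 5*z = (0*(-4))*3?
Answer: 16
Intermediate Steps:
z = 0 (z = ((0*(-4))*3)/5 = (0*3)/5 = (⅕)*0 = 0)
j = 16 (j = 4*4 = 16)
B(Y) = √Y (B(Y) = √(Y + 0) = √Y)
B(j)² = (√16)² = 4² = 16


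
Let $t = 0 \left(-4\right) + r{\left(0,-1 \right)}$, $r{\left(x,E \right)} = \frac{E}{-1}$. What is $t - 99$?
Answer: $-98$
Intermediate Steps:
$r{\left(x,E \right)} = - E$ ($r{\left(x,E \right)} = E \left(-1\right) = - E$)
$t = 1$ ($t = 0 \left(-4\right) - -1 = 0 + 1 = 1$)
$t - 99 = 1 - 99 = -98$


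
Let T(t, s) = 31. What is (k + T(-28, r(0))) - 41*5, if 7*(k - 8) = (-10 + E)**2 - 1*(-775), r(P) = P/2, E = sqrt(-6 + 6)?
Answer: -41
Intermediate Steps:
E = 0 (E = sqrt(0) = 0)
r(P) = P/2 (r(P) = P*(1/2) = P/2)
k = 133 (k = 8 + ((-10 + 0)**2 - 1*(-775))/7 = 8 + ((-10)**2 + 775)/7 = 8 + (100 + 775)/7 = 8 + (1/7)*875 = 8 + 125 = 133)
(k + T(-28, r(0))) - 41*5 = (133 + 31) - 41*5 = 164 - 205 = -41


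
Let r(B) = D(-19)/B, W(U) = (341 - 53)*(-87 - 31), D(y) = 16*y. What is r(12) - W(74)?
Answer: 101876/3 ≈ 33959.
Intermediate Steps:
W(U) = -33984 (W(U) = 288*(-118) = -33984)
r(B) = -304/B (r(B) = (16*(-19))/B = -304/B)
r(12) - W(74) = -304/12 - 1*(-33984) = -304*1/12 + 33984 = -76/3 + 33984 = 101876/3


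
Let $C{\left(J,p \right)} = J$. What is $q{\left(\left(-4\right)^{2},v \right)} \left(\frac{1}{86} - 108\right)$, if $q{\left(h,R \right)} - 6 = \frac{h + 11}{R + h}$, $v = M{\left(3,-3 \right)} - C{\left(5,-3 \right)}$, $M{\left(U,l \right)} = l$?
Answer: $- \frac{696525}{688} \approx -1012.4$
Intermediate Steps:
$v = -8$ ($v = -3 - 5 = -8$)
$q{\left(h,R \right)} = 6 + \frac{11 + h}{R + h}$ ($q{\left(h,R \right)} = 6 + \frac{h + 11}{R + h} = 6 + \frac{11 + h}{R + h}$)
$q{\left(\left(-4\right)^{2},v \right)} \left(\frac{1}{86} - 108\right) = \frac{11 + 6 \left(-8\right) + 7 \left(-4\right)^{2}}{-8 + \left(-4\right)^{2}} \left(\frac{1}{86} - 108\right) = \frac{11 - 48 + 7 \cdot 16}{-8 + 16} \left(\frac{1}{86} - 108\right) = \frac{11 - 48 + 112}{8} \left(- \frac{9287}{86}\right) = \frac{1}{8} \cdot 75 \left(- \frac{9287}{86}\right) = \frac{75}{8} \left(- \frac{9287}{86}\right) = - \frac{696525}{688}$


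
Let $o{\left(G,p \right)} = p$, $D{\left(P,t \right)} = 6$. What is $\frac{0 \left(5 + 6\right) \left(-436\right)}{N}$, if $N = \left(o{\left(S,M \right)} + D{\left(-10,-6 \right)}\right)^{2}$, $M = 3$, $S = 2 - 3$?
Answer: $0$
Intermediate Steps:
$S = -1$
$N = 81$ ($N = \left(3 + 6\right)^{2} = 9^{2} = 81$)
$\frac{0 \left(5 + 6\right) \left(-436\right)}{N} = \frac{0 \left(5 + 6\right) \left(-436\right)}{81} = 0 \cdot 11 \left(-436\right) \frac{1}{81} = 0 \left(-436\right) \frac{1}{81} = 0 \cdot \frac{1}{81} = 0$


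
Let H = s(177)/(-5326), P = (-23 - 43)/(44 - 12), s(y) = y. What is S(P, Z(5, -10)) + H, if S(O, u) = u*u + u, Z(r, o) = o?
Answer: 479163/5326 ≈ 89.967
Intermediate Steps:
P = -33/16 (P = -66/32 = -66*1/32 = -33/16 ≈ -2.0625)
H = -177/5326 (H = 177/(-5326) = 177*(-1/5326) = -177/5326 ≈ -0.033233)
S(O, u) = u + u**2 (S(O, u) = u**2 + u = u + u**2)
S(P, Z(5, -10)) + H = -10*(1 - 10) - 177/5326 = -10*(-9) - 177/5326 = 90 - 177/5326 = 479163/5326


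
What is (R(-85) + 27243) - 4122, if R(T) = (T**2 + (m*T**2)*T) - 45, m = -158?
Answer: 97062051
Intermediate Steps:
R(T) = -45 + T**2 - 158*T**3 (R(T) = (T**2 + (-158*T**2)*T) - 45 = (T**2 - 158*T**3) - 45 = -45 + T**2 - 158*T**3)
(R(-85) + 27243) - 4122 = ((-45 + (-85)**2 - 158*(-85)**3) + 27243) - 4122 = ((-45 + 7225 - 158*(-614125)) + 27243) - 4122 = ((-45 + 7225 + 97031750) + 27243) - 4122 = (97038930 + 27243) - 4122 = 97066173 - 4122 = 97062051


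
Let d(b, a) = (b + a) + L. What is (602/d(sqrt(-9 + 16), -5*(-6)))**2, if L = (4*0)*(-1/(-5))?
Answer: 362404/(30 + sqrt(7))**2 ≈ 340.05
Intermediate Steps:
L = 0 (L = 0*(-1*(-1/5)) = 0*(1/5) = 0)
d(b, a) = a + b (d(b, a) = (b + a) + 0 = (a + b) + 0 = a + b)
(602/d(sqrt(-9 + 16), -5*(-6)))**2 = (602/(-5*(-6) + sqrt(-9 + 16)))**2 = (602/(30 + sqrt(7)))**2 = 362404/(30 + sqrt(7))**2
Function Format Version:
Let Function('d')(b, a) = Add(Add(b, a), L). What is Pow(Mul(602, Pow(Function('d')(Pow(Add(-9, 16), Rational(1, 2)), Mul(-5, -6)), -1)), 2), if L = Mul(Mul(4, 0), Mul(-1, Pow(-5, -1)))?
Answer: Mul(362404, Pow(Add(30, Pow(7, Rational(1, 2))), -2)) ≈ 340.05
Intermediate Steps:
L = 0 (L = Mul(0, Mul(-1, Rational(-1, 5))) = Mul(0, Rational(1, 5)) = 0)
Function('d')(b, a) = Add(a, b) (Function('d')(b, a) = Add(Add(b, a), 0) = Add(Add(a, b), 0) = Add(a, b))
Pow(Mul(602, Pow(Function('d')(Pow(Add(-9, 16), Rational(1, 2)), Mul(-5, -6)), -1)), 2) = Pow(Mul(602, Pow(Add(Mul(-5, -6), Pow(Add(-9, 16), Rational(1, 2))), -1)), 2) = Pow(Mul(602, Pow(Add(30, Pow(7, Rational(1, 2))), -1)), 2) = Mul(362404, Pow(Add(30, Pow(7, Rational(1, 2))), -2))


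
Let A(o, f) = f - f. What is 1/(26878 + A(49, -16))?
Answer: 1/26878 ≈ 3.7205e-5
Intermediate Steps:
A(o, f) = 0
1/(26878 + A(49, -16)) = 1/(26878 + 0) = 1/26878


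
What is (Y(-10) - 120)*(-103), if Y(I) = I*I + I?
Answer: 3090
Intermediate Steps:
Y(I) = I + I² (Y(I) = I² + I = I + I²)
(Y(-10) - 120)*(-103) = (-10*(1 - 10) - 120)*(-103) = (-10*(-9) - 120)*(-103) = (90 - 120)*(-103) = -30*(-103) = 3090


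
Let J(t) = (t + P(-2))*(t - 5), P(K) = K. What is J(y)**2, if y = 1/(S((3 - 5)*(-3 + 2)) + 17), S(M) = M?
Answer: 12096484/130321 ≈ 92.821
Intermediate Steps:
y = 1/19 (y = 1/((3 - 5)*(-3 + 2) + 17) = 1/(-2*(-1) + 17) = 1/(2 + 17) = 1/19 ≈ 0.052632)
J(t) = (-5 + t)*(-2 + t) (J(t) = (t - 2)*(t - 5) = (-2 + t)*(-5 + t) = (-5 + t)*(-2 + t))
J(y)**2 = (10 + (1/19)**2 - 7*1/19)**2 = (10 + 1/361 - 7/19)**2 = (3478/361)**2 = 12096484/130321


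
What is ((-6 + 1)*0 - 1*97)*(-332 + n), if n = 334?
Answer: -194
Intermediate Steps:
((-6 + 1)*0 - 1*97)*(-332 + n) = ((-6 + 1)*0 - 1*97)*(-332 + 334) = (-5*0 - 97)*2 = (0 - 97)*2 = -97*2 = -194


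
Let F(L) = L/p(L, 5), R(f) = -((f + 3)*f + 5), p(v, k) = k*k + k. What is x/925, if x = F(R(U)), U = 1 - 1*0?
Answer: -3/9250 ≈ -0.00032432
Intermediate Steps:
p(v, k) = k + k**2 (p(v, k) = k**2 + k = k + k**2)
U = 1 (U = 1 + 0 = 1)
R(f) = -5 - f*(3 + f) (R(f) = -((3 + f)*f + 5) = -(f*(3 + f) + 5) = -(5 + f*(3 + f)) = -5 - f*(3 + f))
F(L) = L/30 (F(L) = L/((5*(1 + 5))) = L/((5*6)) = L/30)
x = -3/10 (x = (-5 - 1*1**2 - 3*1)/30 = (-5 - 1*1 - 3)/30 = (-5 - 1 - 3)/30 = (1/30)*(-9) = -3/10 ≈ -0.30000)
x/925 = -3/10/925 = -3/10*1/925 = -3/9250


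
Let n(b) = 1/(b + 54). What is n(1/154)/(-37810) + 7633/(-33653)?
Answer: -1200161202486/5291358278905 ≈ -0.22682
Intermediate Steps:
n(b) = 1/(54 + b)
n(1/154)/(-37810) + 7633/(-33653) = 1/((54 + 1/154)*(-37810)) + 7633/(-33653) = -1/37810/(54 + 1/154) + 7633*(-1/33653) = -1/37810/(8317/154) - 7633/33653 = (154/8317)*(-1/37810) - 7633/33653 = -77/157232885 - 7633/33653 = -1200161202486/5291358278905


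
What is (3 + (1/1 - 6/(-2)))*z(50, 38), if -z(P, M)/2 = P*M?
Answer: -26600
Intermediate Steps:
z(P, M) = -2*M*P (z(P, M) = -2*P*M = -2*M*P)
(3 + (1/1 - 6/(-2)))*z(50, 38) = (3 + (1/1 - 6/(-2)))*(-2*38*50) = (3 + (1*1 - 6*(-1/2)))*(-3800) = (3 + (1 + 3))*(-3800) = (3 + 4)*(-3800) = 7*(-3800) = -26600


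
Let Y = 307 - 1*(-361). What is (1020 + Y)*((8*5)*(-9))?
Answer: -607680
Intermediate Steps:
Y = 668 (Y = 307 + 361 = 668)
(1020 + Y)*((8*5)*(-9)) = (1020 + 668)*((8*5)*(-9)) = 1688*(40*(-9)) = 1688*(-360) = -607680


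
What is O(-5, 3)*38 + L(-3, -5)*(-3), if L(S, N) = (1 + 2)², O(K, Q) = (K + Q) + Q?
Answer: 11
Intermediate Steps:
O(K, Q) = K + 2*Q
L(S, N) = 9 (L(S, N) = 3² = 9)
O(-5, 3)*38 + L(-3, -5)*(-3) = (-5 + 2*3)*38 + 9*(-3) = (-5 + 6)*38 - 27 = 1*38 - 27 = 38 - 27 = 11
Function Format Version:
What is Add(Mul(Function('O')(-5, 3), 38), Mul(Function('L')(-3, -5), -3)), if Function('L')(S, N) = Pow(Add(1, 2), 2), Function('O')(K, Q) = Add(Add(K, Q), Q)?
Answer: 11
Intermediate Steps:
Function('O')(K, Q) = Add(K, Mul(2, Q))
Function('L')(S, N) = 9 (Function('L')(S, N) = Pow(3, 2) = 9)
Add(Mul(Function('O')(-5, 3), 38), Mul(Function('L')(-3, -5), -3)) = Add(Mul(Add(-5, Mul(2, 3)), 38), Mul(9, -3)) = Add(Mul(Add(-5, 6), 38), -27) = Add(Mul(1, 38), -27) = Add(38, -27) = 11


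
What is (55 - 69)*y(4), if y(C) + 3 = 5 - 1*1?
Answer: -14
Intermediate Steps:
y(C) = 1 (y(C) = -3 + (5 - 1*1) = -3 + (5 - 1) = -3 + 4 = 1)
(55 - 69)*y(4) = (55 - 69)*1 = -14*1 = -14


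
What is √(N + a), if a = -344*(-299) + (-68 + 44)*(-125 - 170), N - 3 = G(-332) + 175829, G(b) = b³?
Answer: 10*I*√363086 ≈ 6025.7*I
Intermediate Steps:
N = -36418536 (N = 3 + ((-332)³ + 175829) = 3 + (-36594368 + 175829) = 3 - 36418539 = -36418536)
a = 109936 (a = 102856 - 24*(-295) = 102856 + 7080 = 109936)
√(N + a) = √(-36418536 + 109936) = √(-36308600) = 10*I*√363086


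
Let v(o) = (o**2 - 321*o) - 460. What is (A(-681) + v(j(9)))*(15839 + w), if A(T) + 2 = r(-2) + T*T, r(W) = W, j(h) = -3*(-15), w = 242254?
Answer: 116368197561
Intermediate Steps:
j(h) = 45
v(o) = -460 + o**2 - 321*o
A(T) = -4 + T**2 (A(T) = -2 + (-2 + T*T) = -2 + (-2 + T**2) = -4 + T**2)
(A(-681) + v(j(9)))*(15839 + w) = ((-4 + (-681)**2) + (-460 + 45**2 - 321*45))*(15839 + 242254) = ((-4 + 463761) + (-460 + 2025 - 14445))*258093 = (463757 - 12880)*258093 = 450877*258093 = 116368197561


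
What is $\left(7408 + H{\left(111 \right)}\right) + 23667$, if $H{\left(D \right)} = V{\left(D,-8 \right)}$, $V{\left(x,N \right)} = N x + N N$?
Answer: $30251$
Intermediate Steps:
$V{\left(x,N \right)} = N^{2} + N x$ ($V{\left(x,N \right)} = N x + N^{2} = N^{2} + N x$)
$H{\left(D \right)} = 64 - 8 D$ ($H{\left(D \right)} = - 8 \left(-8 + D\right) = 64 - 8 D$)
$\left(7408 + H{\left(111 \right)}\right) + 23667 = \left(7408 + \left(64 - 888\right)\right) + 23667 = \left(7408 - 824\right) + 23667 = 6584 + 23667 = 30251$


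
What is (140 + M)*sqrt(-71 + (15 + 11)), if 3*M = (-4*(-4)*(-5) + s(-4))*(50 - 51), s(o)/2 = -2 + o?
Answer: 512*I*sqrt(5) ≈ 1144.9*I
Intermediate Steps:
s(o) = -4 + 2*o (s(o) = 2*(-2 + o) = -4 + 2*o)
M = 92/3 (M = ((-4*(-4)*(-5) + (-4 + 2*(-4)))*(50 - 51))/3 = ((16*(-5) + (-4 - 8))*(-1))/3 = ((-80 - 12)*(-1))/3 = (-92*(-1))/3 = (1/3)*92 = 92/3 ≈ 30.667)
(140 + M)*sqrt(-71 + (15 + 11)) = (140 + 92/3)*sqrt(-71 + (15 + 11)) = 512*sqrt(-71 + 26)/3 = 512*sqrt(-45)/3 = 512*(3*I*sqrt(5))/3 = 512*I*sqrt(5)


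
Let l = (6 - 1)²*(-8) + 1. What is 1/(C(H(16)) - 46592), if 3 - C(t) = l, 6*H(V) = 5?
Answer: -1/46390 ≈ -2.1556e-5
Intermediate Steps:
H(V) = ⅚ (H(V) = (⅙)*5 = ⅚)
l = -199 (l = 5²*(-8) + 1 = 25*(-8) + 1 = -200 + 1 = -199)
C(t) = 202 (C(t) = 3 - 1*(-199) = 3 + 199 = 202)
1/(C(H(16)) - 46592) = 1/(202 - 46592) = 1/(-46390) = -1/46390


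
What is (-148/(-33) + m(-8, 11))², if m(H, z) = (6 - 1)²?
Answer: 946729/1089 ≈ 869.36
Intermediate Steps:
m(H, z) = 25 (m(H, z) = 5² = 25)
(-148/(-33) + m(-8, 11))² = (-148/(-33) + 25)² = (-148*(-1/33) + 25)² = (148/33 + 25)² = (973/33)² = 946729/1089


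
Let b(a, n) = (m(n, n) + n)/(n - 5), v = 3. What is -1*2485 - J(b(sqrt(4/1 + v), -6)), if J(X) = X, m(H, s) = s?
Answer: -27347/11 ≈ -2486.1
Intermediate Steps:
b(a, n) = 2*n/(-5 + n) (b(a, n) = (n + n)/(n - 5) = (2*n)/(-5 + n) = 2*n/(-5 + n))
-1*2485 - J(b(sqrt(4/1 + v), -6)) = -1*2485 - 2*(-6)/(-5 - 6) = -2485 - 2*(-6)/(-11) = -2485 - 2*(-6)*(-1)/11 = -2485 - 1*12/11 = -2485 - 12/11 = -27347/11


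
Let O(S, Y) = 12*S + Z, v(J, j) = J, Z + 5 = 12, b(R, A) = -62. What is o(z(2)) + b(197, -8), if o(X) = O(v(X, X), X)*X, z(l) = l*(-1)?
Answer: -28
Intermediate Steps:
z(l) = -l
Z = 7 (Z = -5 + 12 = 7)
O(S, Y) = 7 + 12*S (O(S, Y) = 12*S + 7 = 7 + 12*S)
o(X) = X*(7 + 12*X) (o(X) = (7 + 12*X)*X = X*(7 + 12*X))
o(z(2)) + b(197, -8) = (-1*2)*(7 + 12*(-1*2)) - 62 = -2*(7 + 12*(-2)) - 62 = -2*(7 - 24) - 62 = -2*(-17) - 62 = 34 - 62 = -28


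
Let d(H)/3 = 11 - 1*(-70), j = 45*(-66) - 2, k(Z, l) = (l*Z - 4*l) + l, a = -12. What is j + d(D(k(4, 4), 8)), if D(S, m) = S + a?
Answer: -2729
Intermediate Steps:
k(Z, l) = -3*l + Z*l (k(Z, l) = (Z*l - 4*l) + l = (-4*l + Z*l) + l = -3*l + Z*l)
D(S, m) = -12 + S (D(S, m) = S - 12 = -12 + S)
j = -2972 (j = -2970 - 2 = -2972)
d(H) = 243 (d(H) = 3*(11 - 1*(-70)) = 3*(11 + 70) = 3*81 = 243)
j + d(D(k(4, 4), 8)) = -2972 + 243 = -2729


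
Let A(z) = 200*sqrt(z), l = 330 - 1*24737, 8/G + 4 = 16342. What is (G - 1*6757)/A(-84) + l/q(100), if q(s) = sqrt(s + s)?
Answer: -24407*sqrt(2)/20 + 55197929*I*sqrt(21)/68619600 ≈ -1725.8 + 3.6862*I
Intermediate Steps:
G = 4/8169 (G = 8/(-4 + 16342) = 8/16338 = 8*(1/16338) = 4/8169 ≈ 0.00048966)
l = -24407 (l = 330 - 24737 = -24407)
q(s) = sqrt(2)*sqrt(s) (q(s) = sqrt(2*s) = sqrt(2)*sqrt(s))
(G - 1*6757)/A(-84) + l/q(100) = (4/8169 - 1*6757)/((200*sqrt(-84))) - 24407*sqrt(2)/20 = (4/8169 - 6757)/((200*(2*I*sqrt(21)))) - 24407*sqrt(2)/20 = -55197929*(-I*sqrt(21)/8400)/8169 - 24407*sqrt(2)/20 = -(-55197929)*I*sqrt(21)/68619600 - 24407*sqrt(2)/20 = 55197929*I*sqrt(21)/68619600 - 24407*sqrt(2)/20 = -24407*sqrt(2)/20 + 55197929*I*sqrt(21)/68619600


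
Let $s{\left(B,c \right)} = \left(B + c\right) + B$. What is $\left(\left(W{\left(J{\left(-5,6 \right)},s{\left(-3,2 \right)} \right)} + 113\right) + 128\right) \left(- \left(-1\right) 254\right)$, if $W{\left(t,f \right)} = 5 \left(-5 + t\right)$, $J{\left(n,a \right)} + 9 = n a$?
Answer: $5334$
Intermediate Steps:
$s{\left(B,c \right)} = c + 2 B$
$J{\left(n,a \right)} = -9 + a n$ ($J{\left(n,a \right)} = -9 + n a = -9 + a n$)
$W{\left(t,f \right)} = -25 + 5 t$
$\left(\left(W{\left(J{\left(-5,6 \right)},s{\left(-3,2 \right)} \right)} + 113\right) + 128\right) \left(- \left(-1\right) 254\right) = \left(\left(\left(-25 + 5 \left(-9 + 6 \left(-5\right)\right)\right) + 113\right) + 128\right) \left(- \left(-1\right) 254\right) = \left(\left(\left(-25 + 5 \left(-9 - 30\right)\right) + 113\right) + 128\right) \left(\left(-1\right) \left(-254\right)\right) = \left(\left(\left(-25 + 5 \left(-39\right)\right) + 113\right) + 128\right) 254 = \left(\left(\left(-25 - 195\right) + 113\right) + 128\right) 254 = \left(\left(-220 + 113\right) + 128\right) 254 = \left(-107 + 128\right) 254 = 21 \cdot 254 = 5334$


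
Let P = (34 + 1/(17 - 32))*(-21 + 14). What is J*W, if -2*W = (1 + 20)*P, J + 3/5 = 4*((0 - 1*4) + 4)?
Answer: -74823/50 ≈ -1496.5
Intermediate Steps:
P = -3563/15 (P = (34 + 1/(-15))*(-7) = (34 - 1/15)*(-7) = (509/15)*(-7) = -3563/15 ≈ -237.53)
J = -3/5 (J = -3/5 + 4*((0 - 1*4) + 4) = -3/5 + 4*((0 - 4) + 4) = -3/5 + 4*(-4 + 4) = -3/5 + 4*0 = -3/5 + 0 = -3/5 ≈ -0.60000)
W = 24941/10 (W = -(1 + 20)*(-3563)/(2*15) = -21*(-3563)/(2*15) = -1/2*(-24941/5) = 24941/10 ≈ 2494.1)
J*W = -3/5*24941/10 = -74823/50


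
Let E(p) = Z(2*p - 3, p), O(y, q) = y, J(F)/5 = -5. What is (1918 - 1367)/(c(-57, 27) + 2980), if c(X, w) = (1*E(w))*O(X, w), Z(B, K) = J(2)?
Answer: 551/4405 ≈ 0.12509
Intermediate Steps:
J(F) = -25 (J(F) = 5*(-5) = -25)
Z(B, K) = -25
E(p) = -25
c(X, w) = -25*X (c(X, w) = (1*(-25))*X = -25*X)
(1918 - 1367)/(c(-57, 27) + 2980) = (1918 - 1367)/(-25*(-57) + 2980) = 551/(1425 + 2980) = 551/4405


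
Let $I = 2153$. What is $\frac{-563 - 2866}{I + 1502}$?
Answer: $- \frac{3429}{3655} \approx -0.93817$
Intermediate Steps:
$\frac{-563 - 2866}{I + 1502} = \frac{-563 - 2866}{2153 + 1502} = - \frac{3429}{3655}$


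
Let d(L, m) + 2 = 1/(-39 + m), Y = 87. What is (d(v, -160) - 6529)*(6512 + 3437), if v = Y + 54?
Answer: -12930416830/199 ≈ -6.4977e+7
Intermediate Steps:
v = 141 (v = 87 + 54 = 141)
d(L, m) = -2 + 1/(-39 + m)
(d(v, -160) - 6529)*(6512 + 3437) = ((79 - 2*(-160))/(-39 - 160) - 6529)*(6512 + 3437) = ((79 + 320)/(-199) - 6529)*9949 = (-1/199*399 - 6529)*9949 = (-399/199 - 6529)*9949 = -1299670/199*9949 = -12930416830/199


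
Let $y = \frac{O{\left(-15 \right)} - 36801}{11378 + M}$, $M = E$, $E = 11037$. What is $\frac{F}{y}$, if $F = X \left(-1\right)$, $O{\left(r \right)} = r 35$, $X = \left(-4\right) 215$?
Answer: $- \frac{9638450}{18663} \approx -516.45$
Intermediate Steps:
$M = 11037$
$X = -860$
$O{\left(r \right)} = 35 r$
$y = - \frac{37326}{22415}$ ($y = \frac{35 \left(-15\right) - 36801}{11378 + 11037} = \frac{-525 - 36801}{22415} = \left(-37326\right) \frac{1}{22415} = - \frac{37326}{22415} \approx -1.6652$)
$F = 860$ ($F = \left(-860\right) \left(-1\right) = 860$)
$\frac{F}{y} = \frac{860}{- \frac{37326}{22415}} = 860 \left(- \frac{22415}{37326}\right) = - \frac{9638450}{18663}$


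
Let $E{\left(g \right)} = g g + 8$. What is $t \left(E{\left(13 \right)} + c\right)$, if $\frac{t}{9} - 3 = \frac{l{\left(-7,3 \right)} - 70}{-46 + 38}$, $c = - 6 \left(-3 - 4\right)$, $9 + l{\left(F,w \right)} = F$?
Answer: $\frac{108405}{4} \approx 27101.0$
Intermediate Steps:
$l{\left(F,w \right)} = -9 + F$
$E{\left(g \right)} = 8 + g^{2}$ ($E{\left(g \right)} = g^{2} + 8 = 8 + g^{2}$)
$c = 42$ ($c = \left(-6\right) \left(-7\right) = 42$)
$t = \frac{495}{4}$ ($t = 27 + 9 \frac{\left(-9 - 7\right) - 70}{-46 + 38} = 27 + 9 \frac{-16 - 70}{-8} = 27 + 9 \left(\left(-86\right) \left(- \frac{1}{8}\right)\right) = 27 + 9 \cdot \frac{43}{4} = 27 + \frac{387}{4} = \frac{495}{4} \approx 123.75$)
$t \left(E{\left(13 \right)} + c\right) = \frac{495 \left(\left(8 + 13^{2}\right) + 42\right)}{4} = \frac{495 \left(\left(8 + 169\right) + 42\right)}{4} = \frac{495 \left(177 + 42\right)}{4} = \frac{495}{4} \cdot 219 = \frac{108405}{4}$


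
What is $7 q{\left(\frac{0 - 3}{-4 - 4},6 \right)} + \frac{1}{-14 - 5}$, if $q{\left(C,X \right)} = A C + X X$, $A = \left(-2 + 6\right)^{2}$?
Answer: $\frac{5585}{19} \approx 293.95$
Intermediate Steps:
$A = 16$ ($A = 4^{2} = 16$)
$q{\left(C,X \right)} = X^{2} + 16 C$ ($q{\left(C,X \right)} = 16 C + X X = 16 C + X^{2} = X^{2} + 16 C$)
$7 q{\left(\frac{0 - 3}{-4 - 4},6 \right)} + \frac{1}{-14 - 5} = 7 \left(6^{2} + 16 \frac{0 - 3}{-4 - 4}\right) + \frac{1}{-14 - 5} = 7 \left(36 + 16 \left(- \frac{3}{-8}\right)\right) + \frac{1}{-19} = 7 \left(36 + 16 \left(\left(-3\right) \left(- \frac{1}{8}\right)\right)\right) - \frac{1}{19} = 7 \left(36 + 16 \cdot \frac{3}{8}\right) - \frac{1}{19} = 7 \left(36 + 6\right) - \frac{1}{19} = 7 \cdot 42 - \frac{1}{19} = 294 - \frac{1}{19} = \frac{5585}{19}$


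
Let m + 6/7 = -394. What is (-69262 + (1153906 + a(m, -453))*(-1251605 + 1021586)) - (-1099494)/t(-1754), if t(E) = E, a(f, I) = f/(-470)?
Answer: -382912962791335621/1442665 ≈ -2.6542e+11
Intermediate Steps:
m = -2764/7 (m = -6/7 - 394 = -2764/7 ≈ -394.86)
a(f, I) = -f/470 (a(f, I) = f*(-1/470) = -f/470)
(-69262 + (1153906 + a(m, -453))*(-1251605 + 1021586)) - (-1099494)/t(-1754) = (-69262 + (1153906 - 1/470*(-2764/7))*(-1251605 + 1021586)) - (-1099494)/(-1754) = (-69262 + (1153906 + 1382/1645)*(-230019)) - (-1099494)*(-1)/1754 = (-69262 + (1898176752/1645)*(-230019)) - 1*549747/877 = (-69262 - 436616718318288/1645) - 549747/877 = -436616832254278/1645 - 549747/877 = -382912962791335621/1442665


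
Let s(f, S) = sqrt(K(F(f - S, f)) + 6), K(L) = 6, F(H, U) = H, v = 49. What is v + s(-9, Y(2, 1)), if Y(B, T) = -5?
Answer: 49 + 2*sqrt(3) ≈ 52.464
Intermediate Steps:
s(f, S) = 2*sqrt(3) (s(f, S) = sqrt(6 + 6) = sqrt(12) = 2*sqrt(3))
v + s(-9, Y(2, 1)) = 49 + 2*sqrt(3)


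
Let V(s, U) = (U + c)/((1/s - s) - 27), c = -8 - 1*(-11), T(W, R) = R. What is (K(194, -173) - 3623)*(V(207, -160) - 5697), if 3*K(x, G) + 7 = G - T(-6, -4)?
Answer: 1015820026350/48437 ≈ 2.0972e+7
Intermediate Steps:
c = 3 (c = -8 + 11 = 3)
V(s, U) = (3 + U)/(-27 + 1/s - s) (V(s, U) = (U + 3)/((1/s - s) - 27) = (3 + U)/(-27 + 1/s - s))
K(x, G) = -1 + G/3 (K(x, G) = -7/3 + (G - 1*(-4))/3 = -7/3 + (G + 4)/3 = -7/3 + (4 + G)/3 = -7/3 + (4/3 + G/3) = -1 + G/3)
(K(194, -173) - 3623)*(V(207, -160) - 5697) = ((-1 + (⅓)*(-173)) - 3623)*(-1*207*(3 - 160)/(-1 + 207² + 27*207) - 5697) = ((-1 - 173/3) - 3623)*(-1*207*(-157)/(-1 + 42849 + 5589) - 5697) = (-176/3 - 3623)*(-1*207*(-157)/48437 - 5697) = -11045*(-1*207*1/48437*(-157) - 5697)/3 = -11045*(32499/48437 - 5697)/3 = -11045/3*(-275913090/48437) = 1015820026350/48437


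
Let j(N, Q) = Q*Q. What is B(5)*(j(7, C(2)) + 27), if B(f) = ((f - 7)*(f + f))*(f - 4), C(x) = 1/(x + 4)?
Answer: -4865/9 ≈ -540.56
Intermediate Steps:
C(x) = 1/(4 + x)
j(N, Q) = Q²
B(f) = 2*f*(-7 + f)*(-4 + f) (B(f) = ((-7 + f)*(2*f))*(-4 + f) = (2*f*(-7 + f))*(-4 + f) = 2*f*(-7 + f)*(-4 + f))
B(5)*(j(7, C(2)) + 27) = (2*5*(28 + 5² - 11*5))*((1/(4 + 2))² + 27) = (2*5*(28 + 25 - 55))*((1/6)² + 27) = (2*5*(-2))*((⅙)² + 27) = -20*(1/36 + 27) = -20*973/36 = -4865/9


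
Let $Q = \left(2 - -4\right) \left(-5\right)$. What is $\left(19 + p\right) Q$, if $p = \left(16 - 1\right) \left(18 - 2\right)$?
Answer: $-7770$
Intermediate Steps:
$p = 240$ ($p = 15 \cdot 16 = 240$)
$Q = -30$ ($Q = \left(2 + 4\right) \left(-5\right) = 6 \left(-5\right) = -30$)
$\left(19 + p\right) Q = \left(19 + 240\right) \left(-30\right) = 259 \left(-30\right) = -7770$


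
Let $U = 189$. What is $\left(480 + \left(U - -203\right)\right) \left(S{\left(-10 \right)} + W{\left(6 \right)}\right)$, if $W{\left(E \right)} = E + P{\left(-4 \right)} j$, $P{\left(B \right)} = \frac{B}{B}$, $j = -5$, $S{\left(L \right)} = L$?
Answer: $-7848$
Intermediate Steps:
$P{\left(B \right)} = 1$
$W{\left(E \right)} = -5 + E$ ($W{\left(E \right)} = E + 1 \left(-5\right) = E - 5 = -5 + E$)
$\left(480 + \left(U - -203\right)\right) \left(S{\left(-10 \right)} + W{\left(6 \right)}\right) = \left(480 + \left(189 - -203\right)\right) \left(-10 + \left(-5 + 6\right)\right) = \left(480 + \left(189 + 203\right)\right) \left(-10 + 1\right) = \left(480 + 392\right) \left(-9\right) = 872 \left(-9\right) = -7848$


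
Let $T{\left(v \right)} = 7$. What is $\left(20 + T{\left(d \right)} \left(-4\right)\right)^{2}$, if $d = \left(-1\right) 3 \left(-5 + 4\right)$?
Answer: $64$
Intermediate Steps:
$d = 3$ ($d = \left(-3\right) \left(-1\right) = 3$)
$\left(20 + T{\left(d \right)} \left(-4\right)\right)^{2} = \left(20 + 7 \left(-4\right)\right)^{2} = \left(20 - 28\right)^{2} = \left(-8\right)^{2} = 64$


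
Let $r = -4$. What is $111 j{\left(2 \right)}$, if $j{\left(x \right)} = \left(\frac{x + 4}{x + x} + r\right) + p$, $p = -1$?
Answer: $- \frac{777}{2} \approx -388.5$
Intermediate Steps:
$j{\left(x \right)} = -5 + \frac{4 + x}{2 x}$ ($j{\left(x \right)} = \left(\frac{x + 4}{x + x} - 4\right) - 1 = \left(\frac{4 + x}{2 x} - 4\right) - 1 = \left(-4 + \frac{4 + x}{2 x}\right) - 1 = -5 + \frac{4 + x}{2 x}$)
$111 j{\left(2 \right)} = 111 \left(- \frac{9}{2} + \frac{2}{2}\right) = 111 \left(- \frac{9}{2} + 2 \cdot \frac{1}{2}\right) = 111 \left(- \frac{9}{2} + 1\right) = 111 \left(- \frac{7}{2}\right) = - \frac{777}{2}$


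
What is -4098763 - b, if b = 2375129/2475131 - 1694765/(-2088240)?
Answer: -4237030501307548979/1033733511888 ≈ -4.0988e+6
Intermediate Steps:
b = 1830920954435/1033733511888 (b = 2375129*(1/2475131) - 1694765*(-1/2088240) = 2375129/2475131 + 338953/417648 = 1830920954435/1033733511888 ≈ 1.7712)
-4098763 - b = -4098763 - 1*1830920954435/1033733511888 = -4098763 - 1830920954435/1033733511888 = -4237030501307548979/1033733511888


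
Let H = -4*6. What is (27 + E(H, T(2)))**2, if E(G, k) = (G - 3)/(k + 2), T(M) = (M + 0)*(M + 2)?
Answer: 59049/100 ≈ 590.49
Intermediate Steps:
T(M) = M*(2 + M)
H = -24
E(G, k) = (-3 + G)/(2 + k)
(27 + E(H, T(2)))**2 = (27 + (-3 - 24)/(2 + 2*(2 + 2)))**2 = (27 - 27/(2 + 2*4))**2 = (27 - 27/(2 + 8))**2 = (27 - 27/10)**2 = (243/10)**2 = 59049/100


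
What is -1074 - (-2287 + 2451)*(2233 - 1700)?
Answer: -88486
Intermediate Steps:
-1074 - (-2287 + 2451)*(2233 - 1700) = -1074 - 164*533 = -1074 - 1*87412 = -1074 - 87412 = -88486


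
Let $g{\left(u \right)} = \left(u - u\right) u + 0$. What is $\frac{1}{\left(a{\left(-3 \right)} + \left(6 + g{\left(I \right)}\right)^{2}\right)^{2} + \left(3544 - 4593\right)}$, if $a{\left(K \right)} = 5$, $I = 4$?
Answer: $\frac{1}{632} \approx 0.0015823$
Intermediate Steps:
$g{\left(u \right)} = 0$ ($g{\left(u \right)} = 0 u + 0 = 0 + 0 = 0$)
$\frac{1}{\left(a{\left(-3 \right)} + \left(6 + g{\left(I \right)}\right)^{2}\right)^{2} + \left(3544 - 4593\right)} = \frac{1}{\left(5 + \left(6 + 0\right)^{2}\right)^{2} + \left(3544 - 4593\right)} = \frac{1}{\left(5 + 6^{2}\right)^{2} - 1049} = \frac{1}{\left(5 + 36\right)^{2} - 1049} = \frac{1}{41^{2} - 1049} = \frac{1}{1681 - 1049} = \frac{1}{632}$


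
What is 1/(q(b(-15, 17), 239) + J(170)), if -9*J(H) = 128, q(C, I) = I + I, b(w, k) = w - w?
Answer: 9/4174 ≈ 0.0021562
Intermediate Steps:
b(w, k) = 0
q(C, I) = 2*I
J(H) = -128/9 (J(H) = -1/9*128 = -128/9)
1/(q(b(-15, 17), 239) + J(170)) = 1/(2*239 - 128/9) = 1/(478 - 128/9) = 1/(4174/9) = 9/4174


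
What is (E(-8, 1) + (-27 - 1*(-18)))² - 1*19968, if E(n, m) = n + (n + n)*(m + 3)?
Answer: -13407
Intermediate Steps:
E(n, m) = n + 2*n*(3 + m) (E(n, m) = n + (2*n)*(3 + m) = n + 2*n*(3 + m))
(E(-8, 1) + (-27 - 1*(-18)))² - 1*19968 = (-8*(7 + 2*1) + (-27 - 1*(-18)))² - 1*19968 = (-8*(7 + 2) + (-27 + 18))² - 19968 = (-8*9 - 9)² - 19968 = (-72 - 9)² - 19968 = (-81)² - 19968 = 6561 - 19968 = -13407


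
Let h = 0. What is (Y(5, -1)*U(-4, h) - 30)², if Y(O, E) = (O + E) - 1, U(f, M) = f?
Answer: 1764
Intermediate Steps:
Y(O, E) = -1 + E + O (Y(O, E) = (E + O) - 1 = -1 + E + O)
(Y(5, -1)*U(-4, h) - 30)² = ((-1 - 1 + 5)*(-4) - 30)² = (3*(-4) - 30)² = (-12 - 30)² = (-42)² = 1764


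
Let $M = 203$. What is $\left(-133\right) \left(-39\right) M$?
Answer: $1052961$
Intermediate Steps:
$\left(-133\right) \left(-39\right) M = \left(-133\right) \left(-39\right) 203 = 5187 \cdot 203 = 1052961$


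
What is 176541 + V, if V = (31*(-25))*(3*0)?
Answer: 176541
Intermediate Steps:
V = 0 (V = -775*0 = 0)
176541 + V = 176541 + 0 = 176541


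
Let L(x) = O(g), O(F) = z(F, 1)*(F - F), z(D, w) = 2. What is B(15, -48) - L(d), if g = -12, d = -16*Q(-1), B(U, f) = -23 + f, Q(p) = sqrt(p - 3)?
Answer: -71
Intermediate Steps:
Q(p) = sqrt(-3 + p)
d = -32*I (d = -16*sqrt(-3 - 1) = -32*I ≈ -32.0*I)
O(F) = 0 (O(F) = 2*(F - F) = 2*0 = 0)
L(x) = 0
B(15, -48) - L(d) = (-23 - 48) - 1*0 = -71 + 0 = -71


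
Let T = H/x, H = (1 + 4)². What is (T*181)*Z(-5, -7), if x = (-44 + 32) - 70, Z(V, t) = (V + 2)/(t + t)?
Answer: -13575/1148 ≈ -11.825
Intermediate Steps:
Z(V, t) = (2 + V)/(2*t) (Z(V, t) = (2 + V)/((2*t)) = (2 + V)*(1/(2*t)) = (2 + V)/(2*t))
x = -82 (x = -12 - 70 = -82)
H = 25 (H = 5² = 25)
T = -25/82 (T = 25/(-82) = 25*(-1/82) = -25/82 ≈ -0.30488)
(T*181)*Z(-5, -7) = (-25/82*181)*((½)*(2 - 5)/(-7)) = -4525*(-1)*(-3)/(164*7) = -4525/82*3/14 = -13575/1148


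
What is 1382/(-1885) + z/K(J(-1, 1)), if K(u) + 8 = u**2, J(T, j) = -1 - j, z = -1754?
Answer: 1650381/3770 ≈ 437.77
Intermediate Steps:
K(u) = -8 + u**2
1382/(-1885) + z/K(J(-1, 1)) = 1382/(-1885) - 1754/(-8 + (-1 - 1*1)**2) = 1382*(-1/1885) - 1754/(-8 + (-1 - 1)**2) = -1382/1885 - 1754/(-8 + (-2)**2) = -1382/1885 - 1754/(-8 + 4) = -1382/1885 - 1754/(-4) = -1382/1885 - 1754*(-1/4) = -1382/1885 + 877/2 = 1650381/3770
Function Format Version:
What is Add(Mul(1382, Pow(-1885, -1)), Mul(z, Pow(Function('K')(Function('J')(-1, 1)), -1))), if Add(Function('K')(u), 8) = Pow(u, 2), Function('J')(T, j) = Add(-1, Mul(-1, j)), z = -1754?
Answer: Rational(1650381, 3770) ≈ 437.77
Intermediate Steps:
Function('K')(u) = Add(-8, Pow(u, 2))
Add(Mul(1382, Pow(-1885, -1)), Mul(z, Pow(Function('K')(Function('J')(-1, 1)), -1))) = Add(Mul(1382, Pow(-1885, -1)), Mul(-1754, Pow(Add(-8, Pow(Add(-1, Mul(-1, 1)), 2)), -1))) = Add(Mul(1382, Rational(-1, 1885)), Mul(-1754, Pow(Add(-8, Pow(Add(-1, -1), 2)), -1))) = Add(Rational(-1382, 1885), Mul(-1754, Pow(Add(-8, Pow(-2, 2)), -1))) = Add(Rational(-1382, 1885), Mul(-1754, Pow(Add(-8, 4), -1))) = Add(Rational(-1382, 1885), Mul(-1754, Pow(-4, -1))) = Add(Rational(-1382, 1885), Mul(-1754, Rational(-1, 4))) = Add(Rational(-1382, 1885), Rational(877, 2)) = Rational(1650381, 3770)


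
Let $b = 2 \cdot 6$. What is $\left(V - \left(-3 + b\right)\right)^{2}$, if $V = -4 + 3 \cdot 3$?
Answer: $16$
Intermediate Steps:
$b = 12$
$V = 5$ ($V = -4 + 9 = 5$)
$\left(V - \left(-3 + b\right)\right)^{2} = \left(5 + \left(3 - 12\right)\right)^{2} = \left(5 - 9\right)^{2} = \left(-4\right)^{2} = 16$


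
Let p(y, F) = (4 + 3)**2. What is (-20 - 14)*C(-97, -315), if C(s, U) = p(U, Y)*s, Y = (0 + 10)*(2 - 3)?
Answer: 161602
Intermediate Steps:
Y = -10 (Y = 10*(-1) = -10)
p(y, F) = 49 (p(y, F) = 7**2 = 49)
C(s, U) = 49*s
(-20 - 14)*C(-97, -315) = (-20 - 14)*(49*(-97)) = -34*(-4753) = 161602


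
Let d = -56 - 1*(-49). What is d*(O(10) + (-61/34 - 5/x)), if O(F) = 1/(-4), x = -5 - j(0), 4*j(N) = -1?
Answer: 8967/1292 ≈ 6.9404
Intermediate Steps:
j(N) = -¼ (j(N) = (¼)*(-1) = -¼)
x = -19/4 (x = -5 - 1*(-¼) = -5 + ¼ = -19/4 ≈ -4.7500)
d = -7 (d = -56 + 49 = -7)
O(F) = -¼
d*(O(10) + (-61/34 - 5/x)) = -7*(-¼ + (-61/34 - 5/(-19/4))) = -7*(-¼ + (-61*1/34 - 5*(-4/19))) = -7*(-¼ + (-61/34 + 20/19)) = -7*(-¼ - 479/646) = -7*(-1281/1292) = 8967/1292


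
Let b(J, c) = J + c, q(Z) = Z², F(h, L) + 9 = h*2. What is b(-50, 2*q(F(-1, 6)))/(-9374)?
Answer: -96/4687 ≈ -0.020482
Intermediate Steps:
F(h, L) = -9 + 2*h (F(h, L) = -9 + h*2 = -9 + 2*h)
b(-50, 2*q(F(-1, 6)))/(-9374) = (-50 + 2*(-9 + 2*(-1))²)/(-9374) = (-50 + 2*(-9 - 2)²)*(-1/9374) = (-50 + 2*(-11)²)*(-1/9374) = (-50 + 2*121)*(-1/9374) = (-50 + 242)*(-1/9374) = 192*(-1/9374) = -96/4687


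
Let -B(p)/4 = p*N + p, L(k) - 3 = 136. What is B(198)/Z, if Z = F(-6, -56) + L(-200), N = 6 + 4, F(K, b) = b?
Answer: -8712/83 ≈ -104.96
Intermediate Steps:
N = 10
L(k) = 139 (L(k) = 3 + 136 = 139)
Z = 83 (Z = -56 + 139 = 83)
B(p) = -44*p (B(p) = -4*(p*10 + p) = -4*(10*p + p) = -44*p)
B(198)/Z = -44*198/83 = -8712*1/83 = -8712/83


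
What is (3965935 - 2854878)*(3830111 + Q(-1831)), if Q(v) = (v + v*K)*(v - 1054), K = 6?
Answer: 45339076323892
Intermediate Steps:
Q(v) = 7*v*(-1054 + v) (Q(v) = (v + v*6)*(v - 1054) = (v + 6*v)*(-1054 + v) = (7*v)*(-1054 + v) = 7*v*(-1054 + v))
(3965935 - 2854878)*(3830111 + Q(-1831)) = (3965935 - 2854878)*(3830111 + 7*(-1831)*(-1054 - 1831)) = 1111057*(3830111 + 7*(-1831)*(-2885)) = 1111057*(3830111 + 36977045) = 1111057*40807156 = 45339076323892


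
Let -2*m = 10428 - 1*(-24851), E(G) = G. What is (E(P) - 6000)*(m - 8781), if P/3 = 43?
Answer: 310229511/2 ≈ 1.5511e+8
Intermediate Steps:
P = 129 (P = 3*43 = 129)
m = -35279/2 (m = -(10428 - 1*(-24851))/2 = -(10428 + 24851)/2 = -1/2*35279 = -35279/2 ≈ -17640.)
(E(P) - 6000)*(m - 8781) = (129 - 6000)*(-35279/2 - 8781) = -5871*(-52841/2) = 310229511/2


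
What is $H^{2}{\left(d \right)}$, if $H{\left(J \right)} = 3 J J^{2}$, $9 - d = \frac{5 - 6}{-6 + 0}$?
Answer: $\frac{22164361129}{5184} \approx 4.2755 \cdot 10^{6}$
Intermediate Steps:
$d = \frac{53}{6}$ ($d = 9 - \frac{5 - 6}{-6 + 0} = 9 - - \frac{1}{-6} = 9 - \left(-1\right) \left(- \frac{1}{6}\right) = 9 - \frac{1}{6} = \frac{53}{6} \approx 8.8333$)
$H{\left(J \right)} = 3 J^{3}$
$H^{2}{\left(d \right)} = \left(3 \left(\frac{53}{6}\right)^{3}\right)^{2} = \left(3 \cdot \frac{148877}{216}\right)^{2} = \left(\frac{148877}{72}\right)^{2} = \frac{22164361129}{5184}$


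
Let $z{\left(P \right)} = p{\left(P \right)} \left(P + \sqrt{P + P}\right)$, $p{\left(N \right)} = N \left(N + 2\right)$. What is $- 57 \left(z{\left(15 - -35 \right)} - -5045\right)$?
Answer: $-9179565$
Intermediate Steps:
$p{\left(N \right)} = N \left(2 + N\right)$
$z{\left(P \right)} = P \left(2 + P\right) \left(P + \sqrt{2} \sqrt{P}\right)$ ($z{\left(P \right)} = P \left(2 + P\right) \left(P + \sqrt{P + P}\right) = P \left(2 + P\right) \left(P + \sqrt{2 P}\right) = P \left(2 + P\right) \left(P + \sqrt{2} \sqrt{P}\right)$)
$- 57 \left(z{\left(15 - -35 \right)} - -5045\right) = - 57 \left(\left(15 - -35\right) \left(2 + \left(15 - -35\right)\right) \left(\left(15 - -35\right) + \sqrt{2} \sqrt{15 - -35}\right) - -5045\right) = - 57 \left(\left(15 + 35\right) \left(2 + \left(15 + 35\right)\right) \left(\left(15 + 35\right) + \sqrt{2} \sqrt{15 + 35}\right) + 5045\right) = - 57 \left(50 \left(2 + 50\right) \left(50 + \sqrt{2} \sqrt{50}\right) + 5045\right) = - 57 \left(50 \cdot 52 \left(50 + \sqrt{2} \cdot 5 \sqrt{2}\right) + 5045\right) = - 57 \left(50 \cdot 52 \left(50 + 10\right) + 5045\right) = - 57 \left(50 \cdot 52 \cdot 60 + 5045\right) = - 57 \left(156000 + 5045\right) = \left(-57\right) 161045 = -9179565$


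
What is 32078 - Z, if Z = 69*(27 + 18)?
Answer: 28973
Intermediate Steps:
Z = 3105 (Z = 69*45 = 3105)
32078 - Z = 32078 - 1*3105 = 32078 - 3105 = 28973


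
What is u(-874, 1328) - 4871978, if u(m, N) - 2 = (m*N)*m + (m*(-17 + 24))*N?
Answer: 1001430648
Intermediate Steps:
u(m, N) = 2 + N*m**2 + 7*N*m (u(m, N) = 2 + ((m*N)*m + (m*(-17 + 24))*N) = 2 + ((N*m)*m + (m*7)*N) = 2 + (N*m**2 + (7*m)*N) = 2 + (N*m**2 + 7*N*m) = 2 + N*m**2 + 7*N*m)
u(-874, 1328) - 4871978 = (2 + 1328*(-874)**2 + 7*1328*(-874)) - 4871978 = (2 + 1328*763876 - 8124704) - 4871978 = (2 + 1014427328 - 8124704) - 4871978 = 1006302626 - 4871978 = 1001430648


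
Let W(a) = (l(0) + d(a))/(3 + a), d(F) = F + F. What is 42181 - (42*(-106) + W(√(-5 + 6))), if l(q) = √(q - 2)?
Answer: 93265/2 - I*√2/4 ≈ 46633.0 - 0.35355*I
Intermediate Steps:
d(F) = 2*F
l(q) = √(-2 + q)
W(a) = (2*a + I*√2)/(3 + a) (W(a) = (√(-2 + 0) + 2*a)/(3 + a) = (√(-2) + 2*a)/(3 + a) = (I*√2 + 2*a)/(3 + a) = (2*a + I*√2)/(3 + a))
42181 - (42*(-106) + W(√(-5 + 6))) = 42181 - (42*(-106) + (2*√(-5 + 6) + I*√2)/(3 + √(-5 + 6))) = 42181 - (-4452 + (2*√1 + I*√2)/(3 + √1)) = 42181 - (-4452 + (2*1 + I*√2)/(3 + 1)) = 42181 - (-4452 + (2 + I*√2)/4) = 42181 - (-4452 + (½ + I*√2/4)) = 42181 - (-8903/2 + I*√2/4) = 42181 + (8903/2 - I*√2/4) = 93265/2 - I*√2/4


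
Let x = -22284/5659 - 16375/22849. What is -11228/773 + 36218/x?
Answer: -3626776383146322/465217095293 ≈ -7795.9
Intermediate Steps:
x = -601833241/129302491 (x = -22284*1/5659 - 16375*1/22849 = -22284/5659 - 16375/22849 = -601833241/129302491 ≈ -4.6545)
-11228/773 + 36218/x = -11228/773 + 36218/(-601833241/129302491) = -11228*1/773 + 36218*(-129302491/601833241) = -11228/773 - 4683077619038/601833241 = -3626776383146322/465217095293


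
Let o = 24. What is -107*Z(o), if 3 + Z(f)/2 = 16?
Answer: -2782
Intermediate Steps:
Z(f) = 26 (Z(f) = -6 + 2*16 = -6 + 32 = 26)
-107*Z(o) = -107*26 = -2782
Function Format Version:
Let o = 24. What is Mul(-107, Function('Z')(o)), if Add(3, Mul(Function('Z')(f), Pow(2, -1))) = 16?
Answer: -2782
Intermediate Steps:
Function('Z')(f) = 26 (Function('Z')(f) = Add(-6, Mul(2, 16)) = Add(-6, 32) = 26)
Mul(-107, Function('Z')(o)) = Mul(-107, 26) = -2782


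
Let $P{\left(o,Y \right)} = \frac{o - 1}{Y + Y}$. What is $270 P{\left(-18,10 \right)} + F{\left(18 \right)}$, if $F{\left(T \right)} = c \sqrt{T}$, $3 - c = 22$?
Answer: $- \frac{513}{2} - 57 \sqrt{2} \approx -337.11$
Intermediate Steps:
$c = -19$ ($c = 3 - 22 = -19$)
$P{\left(o,Y \right)} = \frac{-1 + o}{2 Y}$
$F{\left(T \right)} = - 19 \sqrt{T}$
$270 P{\left(-18,10 \right)} + F{\left(18 \right)} = 270 \frac{-1 - 18}{2 \cdot 10} - 19 \sqrt{18} = 270 \cdot \frac{1}{2} \cdot \frac{1}{10} \left(-19\right) - 19 \cdot 3 \sqrt{2} = 270 \left(- \frac{19}{20}\right) - 57 \sqrt{2} = - \frac{513}{2} - 57 \sqrt{2}$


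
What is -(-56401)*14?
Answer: 789614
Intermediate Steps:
-(-56401)*14 = -56401*(-14) = 789614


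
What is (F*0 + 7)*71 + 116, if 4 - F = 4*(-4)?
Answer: 613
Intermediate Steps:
F = 20 (F = 4 - 4*(-4) = 4 - 1*(-16) = 4 + 16 = 20)
(F*0 + 7)*71 + 116 = (20*0 + 7)*71 + 116 = (0 + 7)*71 + 116 = 7*71 + 116 = 497 + 116 = 613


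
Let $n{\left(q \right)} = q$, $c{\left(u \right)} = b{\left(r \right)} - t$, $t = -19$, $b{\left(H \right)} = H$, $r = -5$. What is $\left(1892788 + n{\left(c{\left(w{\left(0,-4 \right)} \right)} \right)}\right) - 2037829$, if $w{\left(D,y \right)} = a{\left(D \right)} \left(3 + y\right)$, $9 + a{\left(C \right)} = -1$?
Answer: $-145027$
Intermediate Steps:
$a{\left(C \right)} = -10$ ($a{\left(C \right)} = -9 - 1 = -10$)
$w{\left(D,y \right)} = -30 - 10 y$ ($w{\left(D,y \right)} = - 10 \left(3 + y\right) = -30 - 10 y$)
$c{\left(u \right)} = 14$ ($c{\left(u \right)} = -5 - -19 = -5 + 19 = 14$)
$\left(1892788 + n{\left(c{\left(w{\left(0,-4 \right)} \right)} \right)}\right) - 2037829 = \left(1892788 + 14\right) - 2037829 = 1892802 - 2037829 = -145027$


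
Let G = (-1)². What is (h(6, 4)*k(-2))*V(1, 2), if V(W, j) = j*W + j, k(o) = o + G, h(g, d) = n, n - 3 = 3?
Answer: -24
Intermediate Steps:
G = 1
n = 6 (n = 3 + 3 = 6)
h(g, d) = 6
k(o) = 1 + o (k(o) = o + 1 = 1 + o)
V(W, j) = j + W*j (V(W, j) = W*j + j = j + W*j)
(h(6, 4)*k(-2))*V(1, 2) = (6*(1 - 2))*(2*(1 + 1)) = (6*(-1))*(2*2) = -6*4 = -24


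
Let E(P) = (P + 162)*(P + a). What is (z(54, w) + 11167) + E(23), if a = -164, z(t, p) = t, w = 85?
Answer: -14864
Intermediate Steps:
E(P) = (-164 + P)*(162 + P) (E(P) = (P + 162)*(P - 164) = (162 + P)*(-164 + P) = (-164 + P)*(162 + P))
(z(54, w) + 11167) + E(23) = (54 + 11167) + (-26568 + 23² - 2*23) = 11221 + (-26568 + 529 - 46) = 11221 - 26085 = -14864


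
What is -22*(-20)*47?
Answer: 20680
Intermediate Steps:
-22*(-20)*47 = -(-440)*47 = -1*(-20680) = 20680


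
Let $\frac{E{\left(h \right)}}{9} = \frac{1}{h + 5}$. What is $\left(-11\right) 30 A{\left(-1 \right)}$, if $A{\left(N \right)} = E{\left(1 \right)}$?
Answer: $-495$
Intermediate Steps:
$E{\left(h \right)} = \frac{9}{5 + h}$ ($E{\left(h \right)} = \frac{9}{h + 5} = \frac{9}{5 + h}$)
$A{\left(N \right)} = \frac{3}{2}$ ($A{\left(N \right)} = \frac{9}{5 + 1} = \frac{9}{6} = 9 \cdot \frac{1}{6} = \frac{3}{2}$)
$\left(-11\right) 30 A{\left(-1 \right)} = \left(-11\right) 30 \cdot \frac{3}{2} = \left(-330\right) \frac{3}{2} = -495$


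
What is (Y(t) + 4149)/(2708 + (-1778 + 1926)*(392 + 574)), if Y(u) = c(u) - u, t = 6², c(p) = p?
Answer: 9/316 ≈ 0.028481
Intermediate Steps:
t = 36
Y(u) = 0 (Y(u) = u - u = 0)
(Y(t) + 4149)/(2708 + (-1778 + 1926)*(392 + 574)) = (0 + 4149)/(2708 + (-1778 + 1926)*(392 + 574)) = 4149/(2708 + 148*966) = 4149/(2708 + 142968) = 4149/145676 = 4149*(1/145676) = 9/316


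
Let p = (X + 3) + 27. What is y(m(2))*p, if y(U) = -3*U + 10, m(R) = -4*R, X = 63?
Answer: 3162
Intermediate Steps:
y(U) = 10 - 3*U
p = 93 (p = (63 + 3) + 27 = 66 + 27 = 93)
y(m(2))*p = (10 - (-12)*2)*93 = (10 - 3*(-8))*93 = (10 + 24)*93 = 34*93 = 3162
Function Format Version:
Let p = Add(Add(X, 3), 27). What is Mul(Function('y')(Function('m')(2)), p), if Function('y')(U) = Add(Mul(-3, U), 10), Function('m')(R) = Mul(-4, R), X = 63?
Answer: 3162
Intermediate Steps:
Function('y')(U) = Add(10, Mul(-3, U))
p = 93 (p = Add(Add(63, 3), 27) = Add(66, 27) = 93)
Mul(Function('y')(Function('m')(2)), p) = Mul(Add(10, Mul(-3, Mul(-4, 2))), 93) = Mul(Add(10, Mul(-3, -8)), 93) = Mul(Add(10, 24), 93) = Mul(34, 93) = 3162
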